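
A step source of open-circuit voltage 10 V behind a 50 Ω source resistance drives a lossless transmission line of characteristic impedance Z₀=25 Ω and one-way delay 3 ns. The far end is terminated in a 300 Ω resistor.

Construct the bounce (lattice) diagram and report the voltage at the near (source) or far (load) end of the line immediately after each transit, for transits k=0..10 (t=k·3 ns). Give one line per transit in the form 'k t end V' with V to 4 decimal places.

Γ_L=0.846154, Γ_S=0.333333; launch V₁=10·25/75=3.333333
k=0 src: V=3.3333
k=1 load: inc=3.333333, refl=3.333333·0.846154=2.8205; V=0.000000+3.333333+2.820513=6.1538
k=2 src: inc=2.820513, refl=2.820513·0.333333=0.9402; V=3.333333+2.820513+0.940171=7.0940
k=3 load: inc=0.940171, refl=0.940171·0.846154=0.7955; V=6.153846+0.940171+0.795529=7.8895
k=4 src: inc=0.795529, refl=0.795529·0.333333=0.2652; V=7.094017+0.795529+0.265176=8.1547
k=5 load: inc=0.265176, refl=0.265176·0.846154=0.2244; V=7.889546+0.265176+0.224380=8.3791
k=6 src: inc=0.224380, refl=0.224380·0.333333=0.0748; V=8.154723+0.224380+0.074793=8.4539
k=7 load: inc=0.074793, refl=0.074793·0.846154=0.0633; V=8.379103+0.074793+0.063287=8.5172
k=8 src: inc=0.063287, refl=0.063287·0.333333=0.0211; V=8.453896+0.063287+0.021096=8.5383
k=9 load: inc=0.021096, refl=0.021096·0.846154=0.0179; V=8.517183+0.021096+0.017850=8.5561
k=10 src: inc=0.017850, refl=0.017850·0.333333=0.0060; V=8.538278+0.017850+0.005950=8.5621

0 0 source 3.3333
1 3 load 6.1538
2 6 source 7.0940
3 9 load 7.8895
4 12 source 8.1547
5 15 load 8.3791
6 18 source 8.4539
7 21 load 8.5172
8 24 source 8.5383
9 27 load 8.5561
10 30 source 8.5621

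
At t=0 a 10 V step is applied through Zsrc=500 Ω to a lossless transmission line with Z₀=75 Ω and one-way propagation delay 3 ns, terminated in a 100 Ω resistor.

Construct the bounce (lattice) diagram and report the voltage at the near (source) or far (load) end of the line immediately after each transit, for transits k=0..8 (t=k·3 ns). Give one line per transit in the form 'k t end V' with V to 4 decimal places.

0 0 source 1.3043
1 3 load 1.4907
2 6 source 1.6284
3 9 load 1.6481
4 12 source 1.6626
5 15 load 1.6647
6 18 source 1.6662
7 21 load 1.6665
8 24 source 1.6666

Γ_L=0.142857, Γ_S=0.739130; launch V₁=10·75/575=1.304348
k=0 src: V=1.3043
k=1 load: inc=1.304348, refl=1.304348·0.142857=0.1863; V=0.000000+1.304348+0.186335=1.4907
k=2 src: inc=0.186335, refl=0.186335·0.739130=0.1377; V=1.304348+0.186335+0.137726=1.6284
k=3 load: inc=0.137726, refl=0.137726·0.142857=0.0197; V=1.490683+0.137726+0.019675=1.6481
k=4 src: inc=0.019675, refl=0.019675·0.739130=0.0145; V=1.628409+0.019675+0.014543=1.6626
k=5 load: inc=0.014543, refl=0.014543·0.142857=0.0021; V=1.648085+0.014543+0.002078=1.6647
k=6 src: inc=0.002078, refl=0.002078·0.739130=0.0015; V=1.662627+0.002078+0.001536=1.6662
k=7 load: inc=0.001536, refl=0.001536·0.142857=0.0002; V=1.664705+0.001536+0.000219=1.6665
k=8 src: inc=0.000219, refl=0.000219·0.739130=0.0002; V=1.666240+0.000219+0.000162=1.6666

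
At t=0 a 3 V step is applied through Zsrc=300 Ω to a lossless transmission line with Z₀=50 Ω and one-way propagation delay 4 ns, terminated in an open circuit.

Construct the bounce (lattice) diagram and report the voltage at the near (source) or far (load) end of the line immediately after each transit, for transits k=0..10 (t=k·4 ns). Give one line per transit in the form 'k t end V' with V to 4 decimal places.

0 0 source 0.4286
1 4 load 0.8571
2 8 source 1.1633
3 12 load 1.4694
4 16 source 1.6880
5 20 load 1.9067
6 24 source 2.0629
7 28 load 2.2191
8 32 source 2.3306
9 36 load 2.4422
10 40 source 2.5219

Γ_L=1.000000, Γ_S=0.714286; launch V₁=3·50/350=0.428571
k=0 src: V=0.4286
k=1 load: inc=0.428571, refl=0.428571·1.000000=0.4286; V=0.000000+0.428571+0.428571=0.8571
k=2 src: inc=0.428571, refl=0.428571·0.714286=0.3061; V=0.428571+0.428571+0.306122=1.1633
k=3 load: inc=0.306122, refl=0.306122·1.000000=0.3061; V=0.857143+0.306122+0.306122=1.4694
k=4 src: inc=0.306122, refl=0.306122·0.714286=0.2187; V=1.163265+0.306122+0.218659=1.6880
k=5 load: inc=0.218659, refl=0.218659·1.000000=0.2187; V=1.469388+0.218659+0.218659=1.9067
k=6 src: inc=0.218659, refl=0.218659·0.714286=0.1562; V=1.688047+0.218659+0.156185=2.0629
k=7 load: inc=0.156185, refl=0.156185·1.000000=0.1562; V=1.906706+0.156185+0.156185=2.2191
k=8 src: inc=0.156185, refl=0.156185·0.714286=0.1116; V=2.062890+0.156185+0.111561=2.3306
k=9 load: inc=0.111561, refl=0.111561·1.000000=0.1116; V=2.219075+0.111561+0.111561=2.4422
k=10 src: inc=0.111561, refl=0.111561·0.714286=0.0797; V=2.330636+0.111561+0.079686=2.5219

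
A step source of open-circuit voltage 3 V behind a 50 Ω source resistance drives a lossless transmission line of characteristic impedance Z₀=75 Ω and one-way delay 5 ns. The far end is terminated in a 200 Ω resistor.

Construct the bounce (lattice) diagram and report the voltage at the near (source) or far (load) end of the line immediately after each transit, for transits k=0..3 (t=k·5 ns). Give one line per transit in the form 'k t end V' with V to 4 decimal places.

0 0 source 1.8000
1 5 load 2.6182
2 10 source 2.4545
3 15 load 2.3802

Γ_L=0.454545, Γ_S=-0.200000; launch V₁=3·75/125=1.800000
k=0 src: V=1.8000
k=1 load: inc=1.800000, refl=1.800000·0.454545=0.8182; V=0.000000+1.800000+0.818182=2.6182
k=2 src: inc=0.818182, refl=0.818182·-0.200000=-0.1636; V=1.800000+0.818182+-0.163636=2.4545
k=3 load: inc=-0.163636, refl=-0.163636·0.454545=-0.0744; V=2.618182+-0.163636+-0.074380=2.3802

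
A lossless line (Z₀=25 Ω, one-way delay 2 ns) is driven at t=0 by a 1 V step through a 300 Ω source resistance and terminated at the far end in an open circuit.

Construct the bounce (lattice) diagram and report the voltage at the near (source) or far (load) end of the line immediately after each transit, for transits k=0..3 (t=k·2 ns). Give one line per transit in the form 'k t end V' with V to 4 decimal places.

0 0 source 0.0769
1 2 load 0.1538
2 4 source 0.2189
3 6 load 0.2840

Γ_L=1.000000, Γ_S=0.846154; launch V₁=1·25/325=0.076923
k=0 src: V=0.0769
k=1 load: inc=0.076923, refl=0.076923·1.000000=0.0769; V=0.000000+0.076923+0.076923=0.1538
k=2 src: inc=0.076923, refl=0.076923·0.846154=0.0651; V=0.076923+0.076923+0.065089=0.2189
k=3 load: inc=0.065089, refl=0.065089·1.000000=0.0651; V=0.153846+0.065089+0.065089=0.2840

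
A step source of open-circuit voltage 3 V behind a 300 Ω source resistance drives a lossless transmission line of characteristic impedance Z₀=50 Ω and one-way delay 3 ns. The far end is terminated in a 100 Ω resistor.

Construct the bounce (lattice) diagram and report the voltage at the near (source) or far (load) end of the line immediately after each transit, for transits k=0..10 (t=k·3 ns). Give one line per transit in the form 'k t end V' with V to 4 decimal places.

Γ_L=0.333333, Γ_S=0.714286; launch V₁=3·50/350=0.428571
k=0 src: V=0.4286
k=1 load: inc=0.428571, refl=0.428571·0.333333=0.1429; V=0.000000+0.428571+0.142857=0.5714
k=2 src: inc=0.142857, refl=0.142857·0.714286=0.1020; V=0.428571+0.142857+0.102041=0.6735
k=3 load: inc=0.102041, refl=0.102041·0.333333=0.0340; V=0.571429+0.102041+0.034014=0.7075
k=4 src: inc=0.034014, refl=0.034014·0.714286=0.0243; V=0.673469+0.034014+0.024295=0.7318
k=5 load: inc=0.024295, refl=0.024295·0.333333=0.0081; V=0.707483+0.024295+0.008098=0.7399
k=6 src: inc=0.008098, refl=0.008098·0.714286=0.0058; V=0.731778+0.008098+0.005785=0.7457
k=7 load: inc=0.005785, refl=0.005785·0.333333=0.0019; V=0.739877+0.005785+0.001928=0.7476
k=8 src: inc=0.001928, refl=0.001928·0.714286=0.0014; V=0.745662+0.001928+0.001377=0.7490
k=9 load: inc=0.001377, refl=0.001377·0.333333=0.0005; V=0.747590+0.001377+0.000459=0.7494
k=10 src: inc=0.000459, refl=0.000459·0.714286=0.0003; V=0.748967+0.000459+0.000328=0.7498

0 0 source 0.4286
1 3 load 0.5714
2 6 source 0.6735
3 9 load 0.7075
4 12 source 0.7318
5 15 load 0.7399
6 18 source 0.7457
7 21 load 0.7476
8 24 source 0.7490
9 27 load 0.7494
10 30 source 0.7498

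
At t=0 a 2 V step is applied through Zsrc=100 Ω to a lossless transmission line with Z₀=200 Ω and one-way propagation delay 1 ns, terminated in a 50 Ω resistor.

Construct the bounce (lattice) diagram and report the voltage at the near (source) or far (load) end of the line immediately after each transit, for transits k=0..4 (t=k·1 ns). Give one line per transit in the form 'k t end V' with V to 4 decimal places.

0 0 source 1.3333
1 1 load 0.5333
2 2 source 0.8000
3 3 load 0.6400
4 4 source 0.6933

Γ_L=-0.600000, Γ_S=-0.333333; launch V₁=2·200/300=1.333333
k=0 src: V=1.3333
k=1 load: inc=1.333333, refl=1.333333·-0.600000=-0.8000; V=0.000000+1.333333+-0.800000=0.5333
k=2 src: inc=-0.800000, refl=-0.800000·-0.333333=0.2667; V=1.333333+-0.800000+0.266667=0.8000
k=3 load: inc=0.266667, refl=0.266667·-0.600000=-0.1600; V=0.533333+0.266667+-0.160000=0.6400
k=4 src: inc=-0.160000, refl=-0.160000·-0.333333=0.0533; V=0.800000+-0.160000+0.053333=0.6933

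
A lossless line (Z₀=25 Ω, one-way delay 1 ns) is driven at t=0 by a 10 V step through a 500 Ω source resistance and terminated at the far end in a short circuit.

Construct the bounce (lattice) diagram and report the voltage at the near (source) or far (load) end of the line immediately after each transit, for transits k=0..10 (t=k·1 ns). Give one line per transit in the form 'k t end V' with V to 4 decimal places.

Γ_L=-1.000000, Γ_S=0.904762; launch V₁=10·25/525=0.476190
k=0 src: V=0.4762
k=1 load: inc=0.476190, refl=0.476190·-1.000000=-0.4762; V=0.000000+0.476190+-0.476190=0.0000
k=2 src: inc=-0.476190, refl=-0.476190·0.904762=-0.4308; V=0.476190+-0.476190+-0.430839=-0.4308
k=3 load: inc=-0.430839, refl=-0.430839·-1.000000=0.4308; V=0.000000+-0.430839+0.430839=0.0000
k=4 src: inc=0.430839, refl=0.430839·0.904762=0.3898; V=-0.430839+0.430839+0.389807=0.3898
k=5 load: inc=0.389807, refl=0.389807·-1.000000=-0.3898; V=0.000000+0.389807+-0.389807=0.0000
k=6 src: inc=-0.389807, refl=-0.389807·0.904762=-0.3527; V=0.389807+-0.389807+-0.352682=-0.3527
k=7 load: inc=-0.352682, refl=-0.352682·-1.000000=0.3527; V=0.000000+-0.352682+0.352682=0.0000
k=8 src: inc=0.352682, refl=0.352682·0.904762=0.3191; V=-0.352682+0.352682+0.319093=0.3191
k=9 load: inc=0.319093, refl=0.319093·-1.000000=-0.3191; V=0.000000+0.319093+-0.319093=0.0000
k=10 src: inc=-0.319093, refl=-0.319093·0.904762=-0.2887; V=0.319093+-0.319093+-0.288704=-0.2887

0 0 source 0.4762
1 1 load 0.0000
2 2 source -0.4308
3 3 load 0.0000
4 4 source 0.3898
5 5 load 0.0000
6 6 source -0.3527
7 7 load 0.0000
8 8 source 0.3191
9 9 load 0.0000
10 10 source -0.2887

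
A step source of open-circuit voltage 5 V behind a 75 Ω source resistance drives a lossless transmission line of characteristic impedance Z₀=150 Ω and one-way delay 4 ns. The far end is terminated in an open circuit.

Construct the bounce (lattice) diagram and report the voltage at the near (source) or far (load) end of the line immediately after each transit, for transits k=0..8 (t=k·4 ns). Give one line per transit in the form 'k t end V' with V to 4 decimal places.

Γ_L=1.000000, Γ_S=-0.333333; launch V₁=5·150/225=3.333333
k=0 src: V=3.3333
k=1 load: inc=3.333333, refl=3.333333·1.000000=3.3333; V=0.000000+3.333333+3.333333=6.6667
k=2 src: inc=3.333333, refl=3.333333·-0.333333=-1.1111; V=3.333333+3.333333+-1.111111=5.5556
k=3 load: inc=-1.111111, refl=-1.111111·1.000000=-1.1111; V=6.666667+-1.111111+-1.111111=4.4444
k=4 src: inc=-1.111111, refl=-1.111111·-0.333333=0.3704; V=5.555556+-1.111111+0.370370=4.8148
k=5 load: inc=0.370370, refl=0.370370·1.000000=0.3704; V=4.444444+0.370370+0.370370=5.1852
k=6 src: inc=0.370370, refl=0.370370·-0.333333=-0.1235; V=4.814815+0.370370+-0.123457=5.0617
k=7 load: inc=-0.123457, refl=-0.123457·1.000000=-0.1235; V=5.185185+-0.123457+-0.123457=4.9383
k=8 src: inc=-0.123457, refl=-0.123457·-0.333333=0.0412; V=5.061728+-0.123457+0.041152=4.9794

0 0 source 3.3333
1 4 load 6.6667
2 8 source 5.5556
3 12 load 4.4444
4 16 source 4.8148
5 20 load 5.1852
6 24 source 5.0617
7 28 load 4.9383
8 32 source 4.9794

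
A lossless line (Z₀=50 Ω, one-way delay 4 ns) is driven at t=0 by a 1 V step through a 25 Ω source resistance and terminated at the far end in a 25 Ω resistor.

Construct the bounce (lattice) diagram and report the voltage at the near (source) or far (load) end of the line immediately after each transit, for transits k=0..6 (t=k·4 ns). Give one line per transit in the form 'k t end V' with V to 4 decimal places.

Γ_L=-0.333333, Γ_S=-0.333333; launch V₁=1·50/75=0.666667
k=0 src: V=0.6667
k=1 load: inc=0.666667, refl=0.666667·-0.333333=-0.2222; V=0.000000+0.666667+-0.222222=0.4444
k=2 src: inc=-0.222222, refl=-0.222222·-0.333333=0.0741; V=0.666667+-0.222222+0.074074=0.5185
k=3 load: inc=0.074074, refl=0.074074·-0.333333=-0.0247; V=0.444444+0.074074+-0.024691=0.4938
k=4 src: inc=-0.024691, refl=-0.024691·-0.333333=0.0082; V=0.518519+-0.024691+0.008230=0.5021
k=5 load: inc=0.008230, refl=0.008230·-0.333333=-0.0027; V=0.493827+0.008230+-0.002743=0.4993
k=6 src: inc=-0.002743, refl=-0.002743·-0.333333=0.0009; V=0.502058+-0.002743+0.000914=0.5002

0 0 source 0.6667
1 4 load 0.4444
2 8 source 0.5185
3 12 load 0.4938
4 16 source 0.5021
5 20 load 0.4993
6 24 source 0.5002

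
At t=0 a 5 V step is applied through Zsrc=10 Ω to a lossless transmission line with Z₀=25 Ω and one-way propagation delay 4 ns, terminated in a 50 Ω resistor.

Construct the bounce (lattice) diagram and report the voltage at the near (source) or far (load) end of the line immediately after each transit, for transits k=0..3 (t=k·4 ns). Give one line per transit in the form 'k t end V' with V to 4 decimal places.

0 0 source 3.5714
1 4 load 4.7619
2 8 source 4.2517
3 12 load 4.0816

Γ_L=0.333333, Γ_S=-0.428571; launch V₁=5·25/35=3.571429
k=0 src: V=3.5714
k=1 load: inc=3.571429, refl=3.571429·0.333333=1.1905; V=0.000000+3.571429+1.190476=4.7619
k=2 src: inc=1.190476, refl=1.190476·-0.428571=-0.5102; V=3.571429+1.190476+-0.510204=4.2517
k=3 load: inc=-0.510204, refl=-0.510204·0.333333=-0.1701; V=4.761905+-0.510204+-0.170068=4.0816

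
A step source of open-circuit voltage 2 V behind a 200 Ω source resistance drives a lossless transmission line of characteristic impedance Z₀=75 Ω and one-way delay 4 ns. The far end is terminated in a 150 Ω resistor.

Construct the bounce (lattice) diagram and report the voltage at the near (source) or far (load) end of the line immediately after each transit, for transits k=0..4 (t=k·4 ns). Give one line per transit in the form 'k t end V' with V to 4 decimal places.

0 0 source 0.5455
1 4 load 0.7273
2 8 source 0.8099
3 12 load 0.8375
4 16 source 0.8500

Γ_L=0.333333, Γ_S=0.454545; launch V₁=2·75/275=0.545455
k=0 src: V=0.5455
k=1 load: inc=0.545455, refl=0.545455·0.333333=0.1818; V=0.000000+0.545455+0.181818=0.7273
k=2 src: inc=0.181818, refl=0.181818·0.454545=0.0826; V=0.545455+0.181818+0.082645=0.8099
k=3 load: inc=0.082645, refl=0.082645·0.333333=0.0275; V=0.727273+0.082645+0.027548=0.8375
k=4 src: inc=0.027548, refl=0.027548·0.454545=0.0125; V=0.809917+0.027548+0.012522=0.8500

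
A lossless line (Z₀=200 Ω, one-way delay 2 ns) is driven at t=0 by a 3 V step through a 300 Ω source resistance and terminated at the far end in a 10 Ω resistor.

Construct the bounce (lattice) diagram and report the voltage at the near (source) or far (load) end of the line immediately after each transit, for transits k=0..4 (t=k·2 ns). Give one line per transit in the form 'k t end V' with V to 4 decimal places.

Γ_L=-0.904762, Γ_S=0.200000; launch V₁=3·200/500=1.200000
k=0 src: V=1.2000
k=1 load: inc=1.200000, refl=1.200000·-0.904762=-1.0857; V=0.000000+1.200000+-1.085714=0.1143
k=2 src: inc=-1.085714, refl=-1.085714·0.200000=-0.2171; V=1.200000+-1.085714+-0.217143=-0.1029
k=3 load: inc=-0.217143, refl=-0.217143·-0.904762=0.1965; V=0.114286+-0.217143+0.196463=0.0936
k=4 src: inc=0.196463, refl=0.196463·0.200000=0.0393; V=-0.102857+0.196463+0.039293=0.1329

0 0 source 1.2000
1 2 load 0.1143
2 4 source -0.1029
3 6 load 0.0936
4 8 source 0.1329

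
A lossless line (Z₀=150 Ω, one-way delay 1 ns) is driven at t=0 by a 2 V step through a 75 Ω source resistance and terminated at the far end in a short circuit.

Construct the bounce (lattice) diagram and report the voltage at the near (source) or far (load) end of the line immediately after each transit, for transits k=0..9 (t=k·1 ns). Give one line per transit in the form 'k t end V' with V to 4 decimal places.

0 0 source 1.3333
1 1 load 0.0000
2 2 source 0.4444
3 3 load 0.0000
4 4 source 0.1481
5 5 load 0.0000
6 6 source 0.0494
7 7 load 0.0000
8 8 source 0.0165
9 9 load 0.0000

Γ_L=-1.000000, Γ_S=-0.333333; launch V₁=2·150/225=1.333333
k=0 src: V=1.3333
k=1 load: inc=1.333333, refl=1.333333·-1.000000=-1.3333; V=0.000000+1.333333+-1.333333=0.0000
k=2 src: inc=-1.333333, refl=-1.333333·-0.333333=0.4444; V=1.333333+-1.333333+0.444444=0.4444
k=3 load: inc=0.444444, refl=0.444444·-1.000000=-0.4444; V=0.000000+0.444444+-0.444444=0.0000
k=4 src: inc=-0.444444, refl=-0.444444·-0.333333=0.1481; V=0.444444+-0.444444+0.148148=0.1481
k=5 load: inc=0.148148, refl=0.148148·-1.000000=-0.1481; V=0.000000+0.148148+-0.148148=0.0000
k=6 src: inc=-0.148148, refl=-0.148148·-0.333333=0.0494; V=0.148148+-0.148148+0.049383=0.0494
k=7 load: inc=0.049383, refl=0.049383·-1.000000=-0.0494; V=0.000000+0.049383+-0.049383=0.0000
k=8 src: inc=-0.049383, refl=-0.049383·-0.333333=0.0165; V=0.049383+-0.049383+0.016461=0.0165
k=9 load: inc=0.016461, refl=0.016461·-1.000000=-0.0165; V=0.000000+0.016461+-0.016461=0.0000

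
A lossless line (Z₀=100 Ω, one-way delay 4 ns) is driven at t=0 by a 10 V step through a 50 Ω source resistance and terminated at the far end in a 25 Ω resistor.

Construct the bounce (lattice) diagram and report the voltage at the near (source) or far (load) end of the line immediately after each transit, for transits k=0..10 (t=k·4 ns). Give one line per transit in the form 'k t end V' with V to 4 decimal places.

Γ_L=-0.600000, Γ_S=-0.333333; launch V₁=10·100/150=6.666667
k=0 src: V=6.6667
k=1 load: inc=6.666667, refl=6.666667·-0.600000=-4.0000; V=0.000000+6.666667+-4.000000=2.6667
k=2 src: inc=-4.000000, refl=-4.000000·-0.333333=1.3333; V=6.666667+-4.000000+1.333333=4.0000
k=3 load: inc=1.333333, refl=1.333333·-0.600000=-0.8000; V=2.666667+1.333333+-0.800000=3.2000
k=4 src: inc=-0.800000, refl=-0.800000·-0.333333=0.2667; V=4.000000+-0.800000+0.266667=3.4667
k=5 load: inc=0.266667, refl=0.266667·-0.600000=-0.1600; V=3.200000+0.266667+-0.160000=3.3067
k=6 src: inc=-0.160000, refl=-0.160000·-0.333333=0.0533; V=3.466667+-0.160000+0.053333=3.3600
k=7 load: inc=0.053333, refl=0.053333·-0.600000=-0.0320; V=3.306667+0.053333+-0.032000=3.3280
k=8 src: inc=-0.032000, refl=-0.032000·-0.333333=0.0107; V=3.360000+-0.032000+0.010667=3.3387
k=9 load: inc=0.010667, refl=0.010667·-0.600000=-0.0064; V=3.328000+0.010667+-0.006400=3.3323
k=10 src: inc=-0.006400, refl=-0.006400·-0.333333=0.0021; V=3.338667+-0.006400+0.002133=3.3344

0 0 source 6.6667
1 4 load 2.6667
2 8 source 4.0000
3 12 load 3.2000
4 16 source 3.4667
5 20 load 3.3067
6 24 source 3.3600
7 28 load 3.3280
8 32 source 3.3387
9 36 load 3.3323
10 40 source 3.3344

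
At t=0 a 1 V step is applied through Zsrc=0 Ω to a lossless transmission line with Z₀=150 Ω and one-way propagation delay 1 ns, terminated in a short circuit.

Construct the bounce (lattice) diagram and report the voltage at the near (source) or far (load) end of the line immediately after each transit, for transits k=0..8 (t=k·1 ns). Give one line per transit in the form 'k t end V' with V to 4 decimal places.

0 0 source 1.0000
1 1 load 0.0000
2 2 source 1.0000
3 3 load 0.0000
4 4 source 1.0000
5 5 load 0.0000
6 6 source 1.0000
7 7 load 0.0000
8 8 source 1.0000

Γ_L=-1.000000, Γ_S=-1.000000; launch V₁=1·150/150=1.000000
k=0 src: V=1.0000
k=1 load: inc=1.000000, refl=1.000000·-1.000000=-1.0000; V=0.000000+1.000000+-1.000000=0.0000
k=2 src: inc=-1.000000, refl=-1.000000·-1.000000=1.0000; V=1.000000+-1.000000+1.000000=1.0000
k=3 load: inc=1.000000, refl=1.000000·-1.000000=-1.0000; V=0.000000+1.000000+-1.000000=0.0000
k=4 src: inc=-1.000000, refl=-1.000000·-1.000000=1.0000; V=1.000000+-1.000000+1.000000=1.0000
k=5 load: inc=1.000000, refl=1.000000·-1.000000=-1.0000; V=0.000000+1.000000+-1.000000=0.0000
k=6 src: inc=-1.000000, refl=-1.000000·-1.000000=1.0000; V=1.000000+-1.000000+1.000000=1.0000
k=7 load: inc=1.000000, refl=1.000000·-1.000000=-1.0000; V=0.000000+1.000000+-1.000000=0.0000
k=8 src: inc=-1.000000, refl=-1.000000·-1.000000=1.0000; V=1.000000+-1.000000+1.000000=1.0000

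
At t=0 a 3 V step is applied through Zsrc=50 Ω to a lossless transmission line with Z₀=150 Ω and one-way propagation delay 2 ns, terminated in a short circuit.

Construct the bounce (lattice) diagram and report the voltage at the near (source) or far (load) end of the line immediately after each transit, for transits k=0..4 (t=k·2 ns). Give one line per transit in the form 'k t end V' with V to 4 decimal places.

0 0 source 2.2500
1 2 load 0.0000
2 4 source 1.1250
3 6 load 0.0000
4 8 source 0.5625

Γ_L=-1.000000, Γ_S=-0.500000; launch V₁=3·150/200=2.250000
k=0 src: V=2.2500
k=1 load: inc=2.250000, refl=2.250000·-1.000000=-2.2500; V=0.000000+2.250000+-2.250000=0.0000
k=2 src: inc=-2.250000, refl=-2.250000·-0.500000=1.1250; V=2.250000+-2.250000+1.125000=1.1250
k=3 load: inc=1.125000, refl=1.125000·-1.000000=-1.1250; V=0.000000+1.125000+-1.125000=0.0000
k=4 src: inc=-1.125000, refl=-1.125000·-0.500000=0.5625; V=1.125000+-1.125000+0.562500=0.5625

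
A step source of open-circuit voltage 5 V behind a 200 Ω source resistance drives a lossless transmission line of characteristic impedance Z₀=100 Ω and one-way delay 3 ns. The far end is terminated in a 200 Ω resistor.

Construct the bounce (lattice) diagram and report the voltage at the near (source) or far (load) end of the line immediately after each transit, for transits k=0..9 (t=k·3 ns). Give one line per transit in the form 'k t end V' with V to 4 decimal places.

0 0 source 1.6667
1 3 load 2.2222
2 6 source 2.4074
3 9 load 2.4691
4 12 source 2.4897
5 15 load 2.4966
6 18 source 2.4989
7 21 load 2.4996
8 24 source 2.4999
9 27 load 2.5000

Γ_L=0.333333, Γ_S=0.333333; launch V₁=5·100/300=1.666667
k=0 src: V=1.6667
k=1 load: inc=1.666667, refl=1.666667·0.333333=0.5556; V=0.000000+1.666667+0.555556=2.2222
k=2 src: inc=0.555556, refl=0.555556·0.333333=0.1852; V=1.666667+0.555556+0.185185=2.4074
k=3 load: inc=0.185185, refl=0.185185·0.333333=0.0617; V=2.222222+0.185185+0.061728=2.4691
k=4 src: inc=0.061728, refl=0.061728·0.333333=0.0206; V=2.407407+0.061728+0.020576=2.4897
k=5 load: inc=0.020576, refl=0.020576·0.333333=0.0069; V=2.469136+0.020576+0.006859=2.4966
k=6 src: inc=0.006859, refl=0.006859·0.333333=0.0023; V=2.489712+0.006859+0.002286=2.4989
k=7 load: inc=0.002286, refl=0.002286·0.333333=0.0008; V=2.496571+0.002286+0.000762=2.4996
k=8 src: inc=0.000762, refl=0.000762·0.333333=0.0003; V=2.498857+0.000762+0.000254=2.4999
k=9 load: inc=0.000254, refl=0.000254·0.333333=0.0001; V=2.499619+0.000254+0.000085=2.5000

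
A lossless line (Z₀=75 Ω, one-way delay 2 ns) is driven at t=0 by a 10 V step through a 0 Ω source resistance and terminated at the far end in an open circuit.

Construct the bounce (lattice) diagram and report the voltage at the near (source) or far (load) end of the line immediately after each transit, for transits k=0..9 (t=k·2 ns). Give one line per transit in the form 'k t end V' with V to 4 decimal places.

Γ_L=1.000000, Γ_S=-1.000000; launch V₁=10·75/75=10.000000
k=0 src: V=10.0000
k=1 load: inc=10.000000, refl=10.000000·1.000000=10.0000; V=0.000000+10.000000+10.000000=20.0000
k=2 src: inc=10.000000, refl=10.000000·-1.000000=-10.0000; V=10.000000+10.000000+-10.000000=10.0000
k=3 load: inc=-10.000000, refl=-10.000000·1.000000=-10.0000; V=20.000000+-10.000000+-10.000000=0.0000
k=4 src: inc=-10.000000, refl=-10.000000·-1.000000=10.0000; V=10.000000+-10.000000+10.000000=10.0000
k=5 load: inc=10.000000, refl=10.000000·1.000000=10.0000; V=0.000000+10.000000+10.000000=20.0000
k=6 src: inc=10.000000, refl=10.000000·-1.000000=-10.0000; V=10.000000+10.000000+-10.000000=10.0000
k=7 load: inc=-10.000000, refl=-10.000000·1.000000=-10.0000; V=20.000000+-10.000000+-10.000000=0.0000
k=8 src: inc=-10.000000, refl=-10.000000·-1.000000=10.0000; V=10.000000+-10.000000+10.000000=10.0000
k=9 load: inc=10.000000, refl=10.000000·1.000000=10.0000; V=0.000000+10.000000+10.000000=20.0000

0 0 source 10.0000
1 2 load 20.0000
2 4 source 10.0000
3 6 load 0.0000
4 8 source 10.0000
5 10 load 20.0000
6 12 source 10.0000
7 14 load 0.0000
8 16 source 10.0000
9 18 load 20.0000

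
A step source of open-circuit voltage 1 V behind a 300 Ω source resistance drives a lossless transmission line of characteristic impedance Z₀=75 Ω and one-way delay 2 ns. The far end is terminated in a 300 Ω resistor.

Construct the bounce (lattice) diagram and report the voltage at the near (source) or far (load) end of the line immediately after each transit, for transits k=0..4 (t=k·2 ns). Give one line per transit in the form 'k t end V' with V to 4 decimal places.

0 0 source 0.2000
1 2 load 0.3200
2 4 source 0.3920
3 6 load 0.4352
4 8 source 0.4611

Γ_L=0.600000, Γ_S=0.600000; launch V₁=1·75/375=0.200000
k=0 src: V=0.2000
k=1 load: inc=0.200000, refl=0.200000·0.600000=0.1200; V=0.000000+0.200000+0.120000=0.3200
k=2 src: inc=0.120000, refl=0.120000·0.600000=0.0720; V=0.200000+0.120000+0.072000=0.3920
k=3 load: inc=0.072000, refl=0.072000·0.600000=0.0432; V=0.320000+0.072000+0.043200=0.4352
k=4 src: inc=0.043200, refl=0.043200·0.600000=0.0259; V=0.392000+0.043200+0.025920=0.4611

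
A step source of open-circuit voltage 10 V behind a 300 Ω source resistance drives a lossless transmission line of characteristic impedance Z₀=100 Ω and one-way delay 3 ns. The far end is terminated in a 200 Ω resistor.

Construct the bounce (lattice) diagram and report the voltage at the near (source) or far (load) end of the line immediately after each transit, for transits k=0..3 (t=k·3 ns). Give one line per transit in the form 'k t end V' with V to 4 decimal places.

0 0 source 2.5000
1 3 load 3.3333
2 6 source 3.7500
3 9 load 3.8889

Γ_L=0.333333, Γ_S=0.500000; launch V₁=10·100/400=2.500000
k=0 src: V=2.5000
k=1 load: inc=2.500000, refl=2.500000·0.333333=0.8333; V=0.000000+2.500000+0.833333=3.3333
k=2 src: inc=0.833333, refl=0.833333·0.500000=0.4167; V=2.500000+0.833333+0.416667=3.7500
k=3 load: inc=0.416667, refl=0.416667·0.333333=0.1389; V=3.333333+0.416667+0.138889=3.8889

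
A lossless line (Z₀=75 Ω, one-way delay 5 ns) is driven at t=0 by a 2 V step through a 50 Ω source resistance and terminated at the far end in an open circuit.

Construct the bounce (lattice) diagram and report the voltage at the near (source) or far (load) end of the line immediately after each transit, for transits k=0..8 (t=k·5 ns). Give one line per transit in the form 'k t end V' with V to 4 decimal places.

0 0 source 1.2000
1 5 load 2.4000
2 10 source 2.1600
3 15 load 1.9200
4 20 source 1.9680
5 25 load 2.0160
6 30 source 2.0064
7 35 load 1.9968
8 40 source 1.9987

Γ_L=1.000000, Γ_S=-0.200000; launch V₁=2·75/125=1.200000
k=0 src: V=1.2000
k=1 load: inc=1.200000, refl=1.200000·1.000000=1.2000; V=0.000000+1.200000+1.200000=2.4000
k=2 src: inc=1.200000, refl=1.200000·-0.200000=-0.2400; V=1.200000+1.200000+-0.240000=2.1600
k=3 load: inc=-0.240000, refl=-0.240000·1.000000=-0.2400; V=2.400000+-0.240000+-0.240000=1.9200
k=4 src: inc=-0.240000, refl=-0.240000·-0.200000=0.0480; V=2.160000+-0.240000+0.048000=1.9680
k=5 load: inc=0.048000, refl=0.048000·1.000000=0.0480; V=1.920000+0.048000+0.048000=2.0160
k=6 src: inc=0.048000, refl=0.048000·-0.200000=-0.0096; V=1.968000+0.048000+-0.009600=2.0064
k=7 load: inc=-0.009600, refl=-0.009600·1.000000=-0.0096; V=2.016000+-0.009600+-0.009600=1.9968
k=8 src: inc=-0.009600, refl=-0.009600·-0.200000=0.0019; V=2.006400+-0.009600+0.001920=1.9987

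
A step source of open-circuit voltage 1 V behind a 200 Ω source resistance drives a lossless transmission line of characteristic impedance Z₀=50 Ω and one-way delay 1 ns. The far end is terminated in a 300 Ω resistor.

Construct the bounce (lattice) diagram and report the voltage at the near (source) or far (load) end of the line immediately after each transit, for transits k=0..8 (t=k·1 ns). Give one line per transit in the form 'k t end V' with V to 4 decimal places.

Γ_L=0.714286, Γ_S=0.600000; launch V₁=1·50/250=0.200000
k=0 src: V=0.2000
k=1 load: inc=0.200000, refl=0.200000·0.714286=0.1429; V=0.000000+0.200000+0.142857=0.3429
k=2 src: inc=0.142857, refl=0.142857·0.600000=0.0857; V=0.200000+0.142857+0.085714=0.4286
k=3 load: inc=0.085714, refl=0.085714·0.714286=0.0612; V=0.342857+0.085714+0.061224=0.4898
k=4 src: inc=0.061224, refl=0.061224·0.600000=0.0367; V=0.428571+0.061224+0.036735=0.5265
k=5 load: inc=0.036735, refl=0.036735·0.714286=0.0262; V=0.489796+0.036735+0.026239=0.5528
k=6 src: inc=0.026239, refl=0.026239·0.600000=0.0157; V=0.526531+0.026239+0.015743=0.5685
k=7 load: inc=0.015743, refl=0.015743·0.714286=0.0112; V=0.552770+0.015743+0.011245=0.5798
k=8 src: inc=0.011245, refl=0.011245·0.600000=0.0067; V=0.568513+0.011245+0.006747=0.5865

0 0 source 0.2000
1 1 load 0.3429
2 2 source 0.4286
3 3 load 0.4898
4 4 source 0.5265
5 5 load 0.5528
6 6 source 0.5685
7 7 load 0.5798
8 8 source 0.5865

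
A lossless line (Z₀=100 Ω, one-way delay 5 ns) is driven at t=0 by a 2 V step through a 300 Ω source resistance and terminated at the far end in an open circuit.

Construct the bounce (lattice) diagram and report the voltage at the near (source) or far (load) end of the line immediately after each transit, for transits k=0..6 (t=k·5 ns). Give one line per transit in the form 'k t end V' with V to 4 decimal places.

Γ_L=1.000000, Γ_S=0.500000; launch V₁=2·100/400=0.500000
k=0 src: V=0.5000
k=1 load: inc=0.500000, refl=0.500000·1.000000=0.5000; V=0.000000+0.500000+0.500000=1.0000
k=2 src: inc=0.500000, refl=0.500000·0.500000=0.2500; V=0.500000+0.500000+0.250000=1.2500
k=3 load: inc=0.250000, refl=0.250000·1.000000=0.2500; V=1.000000+0.250000+0.250000=1.5000
k=4 src: inc=0.250000, refl=0.250000·0.500000=0.1250; V=1.250000+0.250000+0.125000=1.6250
k=5 load: inc=0.125000, refl=0.125000·1.000000=0.1250; V=1.500000+0.125000+0.125000=1.7500
k=6 src: inc=0.125000, refl=0.125000·0.500000=0.0625; V=1.625000+0.125000+0.062500=1.8125

0 0 source 0.5000
1 5 load 1.0000
2 10 source 1.2500
3 15 load 1.5000
4 20 source 1.6250
5 25 load 1.7500
6 30 source 1.8125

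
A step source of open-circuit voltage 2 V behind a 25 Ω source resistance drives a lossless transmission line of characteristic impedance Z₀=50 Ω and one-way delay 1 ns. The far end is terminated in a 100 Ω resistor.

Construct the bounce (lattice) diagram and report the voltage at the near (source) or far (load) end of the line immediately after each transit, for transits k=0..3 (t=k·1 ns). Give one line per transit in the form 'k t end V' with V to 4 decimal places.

0 0 source 1.3333
1 1 load 1.7778
2 2 source 1.6296
3 3 load 1.5802

Γ_L=0.333333, Γ_S=-0.333333; launch V₁=2·50/75=1.333333
k=0 src: V=1.3333
k=1 load: inc=1.333333, refl=1.333333·0.333333=0.4444; V=0.000000+1.333333+0.444444=1.7778
k=2 src: inc=0.444444, refl=0.444444·-0.333333=-0.1481; V=1.333333+0.444444+-0.148148=1.6296
k=3 load: inc=-0.148148, refl=-0.148148·0.333333=-0.0494; V=1.777778+-0.148148+-0.049383=1.5802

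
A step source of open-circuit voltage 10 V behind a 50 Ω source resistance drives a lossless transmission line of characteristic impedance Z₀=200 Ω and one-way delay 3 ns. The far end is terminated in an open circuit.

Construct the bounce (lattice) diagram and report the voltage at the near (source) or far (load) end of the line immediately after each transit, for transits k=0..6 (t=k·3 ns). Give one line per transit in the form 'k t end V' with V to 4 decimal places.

0 0 source 8.0000
1 3 load 16.0000
2 6 source 11.2000
3 9 load 6.4000
4 12 source 9.2800
5 15 load 12.1600
6 18 source 10.4320

Γ_L=1.000000, Γ_S=-0.600000; launch V₁=10·200/250=8.000000
k=0 src: V=8.0000
k=1 load: inc=8.000000, refl=8.000000·1.000000=8.0000; V=0.000000+8.000000+8.000000=16.0000
k=2 src: inc=8.000000, refl=8.000000·-0.600000=-4.8000; V=8.000000+8.000000+-4.800000=11.2000
k=3 load: inc=-4.800000, refl=-4.800000·1.000000=-4.8000; V=16.000000+-4.800000+-4.800000=6.4000
k=4 src: inc=-4.800000, refl=-4.800000·-0.600000=2.8800; V=11.200000+-4.800000+2.880000=9.2800
k=5 load: inc=2.880000, refl=2.880000·1.000000=2.8800; V=6.400000+2.880000+2.880000=12.1600
k=6 src: inc=2.880000, refl=2.880000·-0.600000=-1.7280; V=9.280000+2.880000+-1.728000=10.4320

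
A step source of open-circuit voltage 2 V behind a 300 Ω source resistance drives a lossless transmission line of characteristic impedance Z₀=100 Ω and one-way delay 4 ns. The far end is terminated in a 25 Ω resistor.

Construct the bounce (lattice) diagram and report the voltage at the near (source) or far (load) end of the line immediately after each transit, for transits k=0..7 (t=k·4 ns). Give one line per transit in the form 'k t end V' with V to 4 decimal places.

0 0 source 0.5000
1 4 load 0.2000
2 8 source 0.0500
3 12 load 0.1400
4 16 source 0.1850
5 20 load 0.1580
6 24 source 0.1445
7 28 load 0.1526

Γ_L=-0.600000, Γ_S=0.500000; launch V₁=2·100/400=0.500000
k=0 src: V=0.5000
k=1 load: inc=0.500000, refl=0.500000·-0.600000=-0.3000; V=0.000000+0.500000+-0.300000=0.2000
k=2 src: inc=-0.300000, refl=-0.300000·0.500000=-0.1500; V=0.500000+-0.300000+-0.150000=0.0500
k=3 load: inc=-0.150000, refl=-0.150000·-0.600000=0.0900; V=0.200000+-0.150000+0.090000=0.1400
k=4 src: inc=0.090000, refl=0.090000·0.500000=0.0450; V=0.050000+0.090000+0.045000=0.1850
k=5 load: inc=0.045000, refl=0.045000·-0.600000=-0.0270; V=0.140000+0.045000+-0.027000=0.1580
k=6 src: inc=-0.027000, refl=-0.027000·0.500000=-0.0135; V=0.185000+-0.027000+-0.013500=0.1445
k=7 load: inc=-0.013500, refl=-0.013500·-0.600000=0.0081; V=0.158000+-0.013500+0.008100=0.1526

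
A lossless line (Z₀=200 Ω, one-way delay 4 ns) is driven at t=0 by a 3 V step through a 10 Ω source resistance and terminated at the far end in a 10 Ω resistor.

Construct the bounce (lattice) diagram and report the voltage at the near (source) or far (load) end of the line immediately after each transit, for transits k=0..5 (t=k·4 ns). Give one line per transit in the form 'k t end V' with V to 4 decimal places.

0 0 source 2.8571
1 4 load 0.2721
2 8 source 2.6109
3 12 load 0.4949
4 16 source 2.4094
5 20 load 0.6772

Γ_L=-0.904762, Γ_S=-0.904762; launch V₁=3·200/210=2.857143
k=0 src: V=2.8571
k=1 load: inc=2.857143, refl=2.857143·-0.904762=-2.5850; V=0.000000+2.857143+-2.585034=0.2721
k=2 src: inc=-2.585034, refl=-2.585034·-0.904762=2.3388; V=2.857143+-2.585034+2.338840=2.6109
k=3 load: inc=2.338840, refl=2.338840·-0.904762=-2.1161; V=0.272109+2.338840+-2.116094=0.4949
k=4 src: inc=-2.116094, refl=-2.116094·-0.904762=1.9146; V=2.610949+-2.116094+1.914561=2.4094
k=5 load: inc=1.914561, refl=1.914561·-0.904762=-1.7322; V=0.494856+1.914561+-1.732222=0.6772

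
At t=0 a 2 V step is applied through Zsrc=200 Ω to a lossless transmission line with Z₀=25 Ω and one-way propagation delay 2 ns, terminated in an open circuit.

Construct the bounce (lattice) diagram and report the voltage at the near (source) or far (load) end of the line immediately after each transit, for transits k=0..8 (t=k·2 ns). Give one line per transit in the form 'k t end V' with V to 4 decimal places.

Γ_L=1.000000, Γ_S=0.777778; launch V₁=2·25/225=0.222222
k=0 src: V=0.2222
k=1 load: inc=0.222222, refl=0.222222·1.000000=0.2222; V=0.000000+0.222222+0.222222=0.4444
k=2 src: inc=0.222222, refl=0.222222·0.777778=0.1728; V=0.222222+0.222222+0.172840=0.6173
k=3 load: inc=0.172840, refl=0.172840·1.000000=0.1728; V=0.444444+0.172840+0.172840=0.7901
k=4 src: inc=0.172840, refl=0.172840·0.777778=0.1344; V=0.617284+0.172840+0.134431=0.9246
k=5 load: inc=0.134431, refl=0.134431·1.000000=0.1344; V=0.790123+0.134431+0.134431=1.0590
k=6 src: inc=0.134431, refl=0.134431·0.777778=0.1046; V=0.924554+0.134431+0.104557=1.1635
k=7 load: inc=0.104557, refl=0.104557·1.000000=0.1046; V=1.058985+0.104557+0.104557=1.2681
k=8 src: inc=0.104557, refl=0.104557·0.777778=0.0813; V=1.163542+0.104557+0.081322=1.3494

0 0 source 0.2222
1 2 load 0.4444
2 4 source 0.6173
3 6 load 0.7901
4 8 source 0.9246
5 10 load 1.0590
6 12 source 1.1635
7 14 load 1.2681
8 16 source 1.3494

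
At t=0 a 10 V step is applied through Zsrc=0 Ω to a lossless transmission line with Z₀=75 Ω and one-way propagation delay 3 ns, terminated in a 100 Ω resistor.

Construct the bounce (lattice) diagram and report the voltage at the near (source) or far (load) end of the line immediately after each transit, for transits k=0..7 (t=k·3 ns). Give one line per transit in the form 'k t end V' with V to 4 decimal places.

0 0 source 10.0000
1 3 load 11.4286
2 6 source 10.0000
3 9 load 9.7959
4 12 source 10.0000
5 15 load 10.0292
6 18 source 10.0000
7 21 load 9.9958

Γ_L=0.142857, Γ_S=-1.000000; launch V₁=10·75/75=10.000000
k=0 src: V=10.0000
k=1 load: inc=10.000000, refl=10.000000·0.142857=1.4286; V=0.000000+10.000000+1.428571=11.4286
k=2 src: inc=1.428571, refl=1.428571·-1.000000=-1.4286; V=10.000000+1.428571+-1.428571=10.0000
k=3 load: inc=-1.428571, refl=-1.428571·0.142857=-0.2041; V=11.428571+-1.428571+-0.204082=9.7959
k=4 src: inc=-0.204082, refl=-0.204082·-1.000000=0.2041; V=10.000000+-0.204082+0.204082=10.0000
k=5 load: inc=0.204082, refl=0.204082·0.142857=0.0292; V=9.795918+0.204082+0.029155=10.0292
k=6 src: inc=0.029155, refl=0.029155·-1.000000=-0.0292; V=10.000000+0.029155+-0.029155=10.0000
k=7 load: inc=-0.029155, refl=-0.029155·0.142857=-0.0042; V=10.029155+-0.029155+-0.004165=9.9958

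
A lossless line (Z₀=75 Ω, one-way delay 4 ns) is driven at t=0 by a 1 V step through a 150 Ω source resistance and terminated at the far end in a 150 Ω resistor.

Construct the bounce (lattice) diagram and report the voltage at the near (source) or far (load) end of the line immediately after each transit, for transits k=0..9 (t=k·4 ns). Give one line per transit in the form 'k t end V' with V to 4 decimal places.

Γ_L=0.333333, Γ_S=0.333333; launch V₁=1·75/225=0.333333
k=0 src: V=0.3333
k=1 load: inc=0.333333, refl=0.333333·0.333333=0.1111; V=0.000000+0.333333+0.111111=0.4444
k=2 src: inc=0.111111, refl=0.111111·0.333333=0.0370; V=0.333333+0.111111+0.037037=0.4815
k=3 load: inc=0.037037, refl=0.037037·0.333333=0.0123; V=0.444444+0.037037+0.012346=0.4938
k=4 src: inc=0.012346, refl=0.012346·0.333333=0.0041; V=0.481481+0.012346+0.004115=0.4979
k=5 load: inc=0.004115, refl=0.004115·0.333333=0.0014; V=0.493827+0.004115+0.001372=0.4993
k=6 src: inc=0.001372, refl=0.001372·0.333333=0.0005; V=0.497942+0.001372+0.000457=0.4998
k=7 load: inc=0.000457, refl=0.000457·0.333333=0.0002; V=0.499314+0.000457+0.000152=0.4999
k=8 src: inc=0.000152, refl=0.000152·0.333333=0.0001; V=0.499771+0.000152+0.000051=0.5000
k=9 load: inc=0.000051, refl=0.000051·0.333333=0.0000; V=0.499924+0.000051+0.000017=0.5000

0 0 source 0.3333
1 4 load 0.4444
2 8 source 0.4815
3 12 load 0.4938
4 16 source 0.4979
5 20 load 0.4993
6 24 source 0.4998
7 28 load 0.4999
8 32 source 0.5000
9 36 load 0.5000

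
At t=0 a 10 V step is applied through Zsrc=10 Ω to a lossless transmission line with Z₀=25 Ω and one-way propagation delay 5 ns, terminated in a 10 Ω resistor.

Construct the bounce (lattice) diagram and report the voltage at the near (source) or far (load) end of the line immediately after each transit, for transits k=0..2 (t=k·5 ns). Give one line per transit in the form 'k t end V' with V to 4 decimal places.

Γ_L=-0.428571, Γ_S=-0.428571; launch V₁=10·25/35=7.142857
k=0 src: V=7.1429
k=1 load: inc=7.142857, refl=7.142857·-0.428571=-3.0612; V=0.000000+7.142857+-3.061224=4.0816
k=2 src: inc=-3.061224, refl=-3.061224·-0.428571=1.3120; V=7.142857+-3.061224+1.311953=5.3936

0 0 source 7.1429
1 5 load 4.0816
2 10 source 5.3936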